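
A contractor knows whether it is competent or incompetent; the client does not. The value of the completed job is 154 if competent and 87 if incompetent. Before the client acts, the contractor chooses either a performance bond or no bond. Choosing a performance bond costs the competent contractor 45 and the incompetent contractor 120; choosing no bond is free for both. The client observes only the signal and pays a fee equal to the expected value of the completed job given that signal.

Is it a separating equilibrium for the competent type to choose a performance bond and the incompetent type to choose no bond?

Yes

Under separation the client infers type exactly: bond → competent (pays 154), no bond → incompetent (pays 87).
Competent: bond gives 154 − 45 = 109; no bond gives 87 − 0 = 87. No deviation. ✓
Incompetent: no bond gives 87 − 0 = 87; bond gives 154 − 120 = 34. No deviation. ✓
Neither type gains from mimicking the other.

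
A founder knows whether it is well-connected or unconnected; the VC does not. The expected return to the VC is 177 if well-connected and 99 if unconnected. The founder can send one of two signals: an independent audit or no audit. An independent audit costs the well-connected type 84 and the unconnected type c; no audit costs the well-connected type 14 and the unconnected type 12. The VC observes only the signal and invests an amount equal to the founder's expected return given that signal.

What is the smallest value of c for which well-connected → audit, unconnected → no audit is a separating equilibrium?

Under separation: audit → well-connected (pays 177); no audit → unconnected (pays 99).
Well-connected: 177 − 84 = 93 ≥ 99 − 14 = 85. Holds regardless of c. ✓
Unconnected: 99 − 12 ≥ 177 − c, so c ≥ 177 − 87 = 90.

90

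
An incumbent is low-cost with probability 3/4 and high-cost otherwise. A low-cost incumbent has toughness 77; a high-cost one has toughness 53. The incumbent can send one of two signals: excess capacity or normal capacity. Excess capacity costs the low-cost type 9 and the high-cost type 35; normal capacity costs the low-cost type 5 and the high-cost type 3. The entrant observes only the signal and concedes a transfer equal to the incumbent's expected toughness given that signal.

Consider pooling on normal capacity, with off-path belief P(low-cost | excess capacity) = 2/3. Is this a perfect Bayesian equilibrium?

On the equilibrium path (normal capacity) the entrant holds the prior 3/4 and pays 3/4·77 + 1/4·53 = 71. Off-path (excess capacity) belief 2/3 gives 2/3·77 + 1/3·53 = 69.
Low-cost: normal capacity gives 71 − 5 = 66; excess capacity gives 69 − 9 = 60. Stays. ✓
High-cost: normal capacity gives 71 − 3 = 68; excess capacity gives 69 − 35 = 34. Stays. ✓
Beliefs are Bayes-consistent on-path and both types best-respond.

Yes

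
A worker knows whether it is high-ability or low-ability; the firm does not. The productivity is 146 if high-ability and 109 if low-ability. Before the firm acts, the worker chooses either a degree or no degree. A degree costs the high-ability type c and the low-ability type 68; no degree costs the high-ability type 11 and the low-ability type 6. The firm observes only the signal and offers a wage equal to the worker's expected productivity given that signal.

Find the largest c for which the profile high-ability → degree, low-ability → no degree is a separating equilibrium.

Under separation: degree → high-ability (pays 146); no degree → low-ability (pays 109).
Low-ability: 109 − 6 = 103 ≥ 146 − 68 = 78. Holds regardless of c. ✓
High-ability: 146 − c ≥ 109 − 11, so c ≤ 146 − 98 = 48.

48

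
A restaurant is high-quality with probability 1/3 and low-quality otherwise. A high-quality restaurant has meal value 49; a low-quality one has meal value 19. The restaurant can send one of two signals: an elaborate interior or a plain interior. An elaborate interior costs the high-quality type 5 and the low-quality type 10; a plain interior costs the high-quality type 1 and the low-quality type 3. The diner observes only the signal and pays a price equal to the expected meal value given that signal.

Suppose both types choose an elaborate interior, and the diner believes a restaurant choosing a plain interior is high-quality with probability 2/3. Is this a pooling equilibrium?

On the equilibrium path (elaborate interior) the diner holds the prior 1/3 and pays 1/3·49 + 2/3·19 = 29. Off-path (plain interior) belief 2/3 gives 2/3·49 + 1/3·19 = 39.
High-quality: elaborate interior gives 29 − 5 = 24; plain interior gives 39 − 1 = 38. Deviates. ✗
Low-quality: elaborate interior gives 29 − 10 = 19; plain interior gives 39 − 3 = 36. Deviates. ✗

No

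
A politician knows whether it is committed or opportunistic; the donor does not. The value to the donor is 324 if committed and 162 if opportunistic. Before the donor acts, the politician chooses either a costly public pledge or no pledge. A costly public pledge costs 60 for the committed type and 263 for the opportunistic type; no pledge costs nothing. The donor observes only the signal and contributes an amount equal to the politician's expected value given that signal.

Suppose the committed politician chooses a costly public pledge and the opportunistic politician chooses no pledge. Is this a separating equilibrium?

Yes

If types separate, pledge earns payment 324 and no pledge earns 162.
Committed: pledge gives 324 − 60 = 264; no pledge gives 162 − 0 = 162. No deviation. ✓
Opportunistic: no pledge gives 162 − 0 = 162; pledge gives 324 − 263 = 61. No deviation. ✓
Neither type gains from mimicking the other.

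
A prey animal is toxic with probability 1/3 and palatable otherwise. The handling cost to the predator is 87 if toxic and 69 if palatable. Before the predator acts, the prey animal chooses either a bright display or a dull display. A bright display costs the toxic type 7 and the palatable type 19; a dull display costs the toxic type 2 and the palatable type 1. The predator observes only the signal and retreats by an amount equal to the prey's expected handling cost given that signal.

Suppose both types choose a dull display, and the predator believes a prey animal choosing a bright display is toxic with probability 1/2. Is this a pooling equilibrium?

Yes

On the equilibrium path (dull display) the predator holds the prior 1/3 and pays 1/3·87 + 2/3·69 = 75. Off-path (bright display) belief 1/2 gives 1/2·87 + 1/2·69 = 78.
Toxic: dull display gives 75 − 2 = 73; bright display gives 78 − 7 = 71. Stays. ✓
Palatable: dull display gives 75 − 1 = 74; bright display gives 78 − 19 = 59. Stays. ✓
Beliefs are Bayes-consistent on-path and both types best-respond.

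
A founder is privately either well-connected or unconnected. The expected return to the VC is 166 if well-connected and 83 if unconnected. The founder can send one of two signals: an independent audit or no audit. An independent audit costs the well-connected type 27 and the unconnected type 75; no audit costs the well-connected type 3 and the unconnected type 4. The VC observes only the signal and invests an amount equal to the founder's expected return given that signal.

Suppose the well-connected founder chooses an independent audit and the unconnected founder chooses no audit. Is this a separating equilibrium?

No

If types separate, audit earns payment 166 and no audit earns 83.
Well-connected: audit gives 166 − 27 = 139; no audit gives 83 − 3 = 80. No deviation. ✓
Unconnected: no audit gives 83 − 4 = 79; audit gives 166 − 75 = 91. Would deviate. ✗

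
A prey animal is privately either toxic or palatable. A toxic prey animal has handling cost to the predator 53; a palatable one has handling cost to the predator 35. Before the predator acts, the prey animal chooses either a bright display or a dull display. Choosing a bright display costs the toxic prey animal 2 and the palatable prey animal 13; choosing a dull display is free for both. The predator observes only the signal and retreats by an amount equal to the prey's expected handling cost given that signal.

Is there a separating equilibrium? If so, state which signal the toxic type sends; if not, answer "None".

Try toxic → bright display, palatable → dull display:
  If types separate, bright display earns payment 53 and dull display earns 35.
  Toxic: bright display gives 53 − 2 = 51; dull display gives 35 − 0 = 35. No deviation. ✓
  Palatable: dull display gives 35 − 0 = 35; bright display gives 53 − 13 = 40. Would deviate. ✗
Try toxic → dull display, palatable → bright display:
  If types separate, dull display earns payment 53 and bright display earns 35.
  Toxic: dull display gives 53 − 0 = 53; bright display gives 35 − 2 = 33. No deviation. ✓
  Palatable: bright display gives 35 − 13 = 22; dull display gives 53 − 0 = 53. Would deviate. ✗
Neither assignment is incentive-compatible.

None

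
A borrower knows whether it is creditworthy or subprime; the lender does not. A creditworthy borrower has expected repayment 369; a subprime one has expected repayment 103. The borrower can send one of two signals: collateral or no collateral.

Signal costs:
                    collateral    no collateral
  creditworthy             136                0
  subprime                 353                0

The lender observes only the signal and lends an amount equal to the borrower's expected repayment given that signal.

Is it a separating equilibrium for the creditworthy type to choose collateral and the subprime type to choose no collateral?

Yes

Under separation the lender infers type exactly: collateral → creditworthy (pays 369), no collateral → subprime (pays 103).
Creditworthy: collateral gives 369 − 136 = 233; no collateral gives 103 − 0 = 103. No deviation. ✓
Subprime: no collateral gives 103 − 0 = 103; collateral gives 369 − 353 = 16. No deviation. ✓
Both incentive constraints hold.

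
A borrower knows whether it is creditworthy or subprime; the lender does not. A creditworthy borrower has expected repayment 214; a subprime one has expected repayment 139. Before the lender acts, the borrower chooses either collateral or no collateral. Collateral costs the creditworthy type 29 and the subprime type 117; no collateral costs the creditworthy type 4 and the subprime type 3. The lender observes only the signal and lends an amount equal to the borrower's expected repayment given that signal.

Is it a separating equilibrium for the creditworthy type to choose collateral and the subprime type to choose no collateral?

Under separation the lender infers type exactly: collateral → creditworthy (pays 214), no collateral → subprime (pays 139).
Creditworthy: collateral gives 214 − 29 = 185; no collateral gives 139 − 4 = 135. No deviation. ✓
Subprime: no collateral gives 139 − 3 = 136; collateral gives 214 − 117 = 97. No deviation. ✓
Neither type gains from mimicking the other.

Yes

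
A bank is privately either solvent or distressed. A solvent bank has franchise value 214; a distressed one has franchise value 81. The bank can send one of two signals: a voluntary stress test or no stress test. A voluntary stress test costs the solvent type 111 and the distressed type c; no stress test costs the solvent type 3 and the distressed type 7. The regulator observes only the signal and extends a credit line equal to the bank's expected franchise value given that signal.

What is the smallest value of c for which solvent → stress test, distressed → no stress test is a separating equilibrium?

Under separation: stress test → solvent (pays 214); no stress test → distressed (pays 81).
Solvent: 214 − 111 = 103 ≥ 81 − 3 = 78. Holds regardless of c. ✓
Distressed: 81 − 7 ≥ 214 − c, so c ≥ 214 − 74 = 140.

140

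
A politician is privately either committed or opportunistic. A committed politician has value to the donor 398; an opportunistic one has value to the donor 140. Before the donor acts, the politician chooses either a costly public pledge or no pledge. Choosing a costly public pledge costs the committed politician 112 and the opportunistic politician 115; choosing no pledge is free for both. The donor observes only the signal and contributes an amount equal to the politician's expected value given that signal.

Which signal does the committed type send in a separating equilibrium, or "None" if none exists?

Try committed → pledge, opportunistic → no pledge:
  Under separation the donor infers type exactly: pledge → committed (pays 398), no pledge → opportunistic (pays 140).
  Committed: pledge gives 398 − 112 = 286; no pledge gives 140 − 0 = 140. No deviation. ✓
  Opportunistic: no pledge gives 140 − 0 = 140; pledge gives 398 − 115 = 283. Would deviate. ✗
Try committed → no pledge, opportunistic → pledge:
  Under separation the donor infers type exactly: no pledge → committed (pays 398), pledge → opportunistic (pays 140).
  Committed: no pledge gives 398 − 0 = 398; pledge gives 140 − 112 = 28. No deviation. ✓
  Opportunistic: pledge gives 140 − 115 = 25; no pledge gives 398 − 0 = 398. Would deviate. ✗
Neither assignment is incentive-compatible.

None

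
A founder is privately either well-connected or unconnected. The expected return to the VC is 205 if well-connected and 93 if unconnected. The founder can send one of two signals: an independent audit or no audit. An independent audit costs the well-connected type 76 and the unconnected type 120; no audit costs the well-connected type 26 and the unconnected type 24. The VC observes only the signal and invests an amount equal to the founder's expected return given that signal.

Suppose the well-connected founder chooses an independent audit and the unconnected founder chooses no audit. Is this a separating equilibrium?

If types separate, audit earns payment 205 and no audit earns 93.
Well-connected: audit gives 205 − 76 = 129; no audit gives 93 − 26 = 67. No deviation. ✓
Unconnected: no audit gives 93 − 24 = 69; audit gives 205 − 120 = 85. Would deviate. ✗

No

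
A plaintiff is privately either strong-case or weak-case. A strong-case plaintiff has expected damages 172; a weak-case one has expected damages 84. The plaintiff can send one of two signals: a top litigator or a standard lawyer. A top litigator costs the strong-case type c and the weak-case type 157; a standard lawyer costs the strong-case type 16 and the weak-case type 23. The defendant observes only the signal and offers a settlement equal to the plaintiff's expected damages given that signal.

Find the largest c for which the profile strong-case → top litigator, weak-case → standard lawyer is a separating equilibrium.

Under separation: top litigator → strong-case (pays 172); standard lawyer → weak-case (pays 84).
Weak-case: 84 − 23 = 61 ≥ 172 − 157 = 15. Holds regardless of c. ✓
Strong-case: 172 − c ≥ 84 − 16, so c ≤ 172 − 68 = 104.

104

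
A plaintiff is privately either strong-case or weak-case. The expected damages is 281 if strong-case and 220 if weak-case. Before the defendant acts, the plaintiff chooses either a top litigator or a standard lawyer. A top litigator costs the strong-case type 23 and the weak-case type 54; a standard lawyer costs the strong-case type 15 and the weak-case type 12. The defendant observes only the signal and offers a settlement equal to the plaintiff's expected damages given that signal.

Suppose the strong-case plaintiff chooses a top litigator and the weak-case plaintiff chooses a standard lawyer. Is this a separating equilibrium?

No

Under separation the defendant infers type exactly: top litigator → strong-case (pays 281), standard lawyer → weak-case (pays 220).
Strong-case: top litigator gives 281 − 23 = 258; standard lawyer gives 220 − 15 = 205. No deviation. ✓
Weak-case: standard lawyer gives 220 − 12 = 208; top litigator gives 281 − 54 = 227. Would deviate. ✗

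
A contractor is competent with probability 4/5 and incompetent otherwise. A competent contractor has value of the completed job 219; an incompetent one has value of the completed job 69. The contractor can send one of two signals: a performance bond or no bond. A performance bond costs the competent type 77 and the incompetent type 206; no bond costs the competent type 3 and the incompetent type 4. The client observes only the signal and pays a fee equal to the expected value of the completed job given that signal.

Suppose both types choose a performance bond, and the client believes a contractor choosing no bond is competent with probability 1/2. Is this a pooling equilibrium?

No

On the equilibrium path (bond) the client holds the prior 4/5 and pays 4/5·219 + 1/5·69 = 189. Off-path (no bond) belief 1/2 gives 1/2·219 + 1/2·69 = 144.
Competent: bond gives 189 − 77 = 112; no bond gives 144 − 3 = 141. Deviates. ✗
Incompetent: bond gives 189 − 206 = -17; no bond gives 144 − 4 = 140. Deviates. ✗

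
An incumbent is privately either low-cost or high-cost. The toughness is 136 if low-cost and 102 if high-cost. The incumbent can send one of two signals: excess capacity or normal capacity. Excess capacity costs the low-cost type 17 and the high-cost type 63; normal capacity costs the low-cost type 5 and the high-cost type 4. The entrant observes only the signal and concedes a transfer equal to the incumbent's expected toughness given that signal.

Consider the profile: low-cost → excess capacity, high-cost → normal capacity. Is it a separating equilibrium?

If types separate, excess capacity earns payment 136 and normal capacity earns 102.
Low-cost: excess capacity gives 136 − 17 = 119; normal capacity gives 102 − 5 = 97. No deviation. ✓
High-cost: normal capacity gives 102 − 4 = 98; excess capacity gives 136 − 63 = 73. No deviation. ✓
Neither type gains from mimicking the other.

Yes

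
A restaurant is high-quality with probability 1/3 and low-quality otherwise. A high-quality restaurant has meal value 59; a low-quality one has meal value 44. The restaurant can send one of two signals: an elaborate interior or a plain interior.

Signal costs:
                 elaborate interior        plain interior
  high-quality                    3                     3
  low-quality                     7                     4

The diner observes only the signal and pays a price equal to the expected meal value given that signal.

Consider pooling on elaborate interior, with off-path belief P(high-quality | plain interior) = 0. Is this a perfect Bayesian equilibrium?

At the pooled signal (elaborate interior) the diner holds the prior 1/3 and pays 1/3·59 + 2/3·44 = 49. Off-path (plain interior) belief 0 gives 0·59 + 1·44 = 44.
High-quality: elaborate interior gives 49 − 3 = 46; plain interior gives 44 − 3 = 41. Stays. ✓
Low-quality: elaborate interior gives 49 − 7 = 42; plain interior gives 44 − 4 = 40. Stays. ✓

Yes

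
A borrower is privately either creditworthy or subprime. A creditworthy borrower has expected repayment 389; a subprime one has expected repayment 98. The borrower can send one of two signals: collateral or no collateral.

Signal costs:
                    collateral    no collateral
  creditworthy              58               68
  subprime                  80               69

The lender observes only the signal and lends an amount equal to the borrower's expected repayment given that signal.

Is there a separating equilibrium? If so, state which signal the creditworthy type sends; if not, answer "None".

None

Try creditworthy → collateral, subprime → no collateral:
  If types separate, collateral earns payment 389 and no collateral earns 98.
  Creditworthy: collateral gives 389 − 58 = 331; no collateral gives 98 − 68 = 30. No deviation. ✓
  Subprime: no collateral gives 98 − 69 = 29; collateral gives 389 − 80 = 309. Would deviate. ✗
Try creditworthy → no collateral, subprime → collateral:
  If types separate, no collateral earns payment 389 and collateral earns 98.
  Creditworthy: no collateral gives 389 − 68 = 321; collateral gives 98 − 58 = 40. No deviation. ✓
  Subprime: collateral gives 98 − 80 = 18; no collateral gives 389 − 69 = 320. Would deviate. ✗
Neither assignment is incentive-compatible.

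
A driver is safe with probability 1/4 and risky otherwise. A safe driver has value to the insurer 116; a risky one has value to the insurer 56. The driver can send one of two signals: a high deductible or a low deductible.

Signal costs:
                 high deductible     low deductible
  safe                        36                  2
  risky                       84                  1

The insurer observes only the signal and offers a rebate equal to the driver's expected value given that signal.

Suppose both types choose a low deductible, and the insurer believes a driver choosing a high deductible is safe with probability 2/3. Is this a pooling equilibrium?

Yes

At the pooled signal (low deductible) the insurer holds the prior 1/4 and pays 1/4·116 + 3/4·56 = 71. Off-path (high deductible) belief 2/3 gives 2/3·116 + 1/3·56 = 96.
Safe: low deductible gives 71 − 2 = 69; high deductible gives 96 − 36 = 60. Stays. ✓
Risky: low deductible gives 71 − 1 = 70; high deductible gives 96 − 84 = 12. Stays. ✓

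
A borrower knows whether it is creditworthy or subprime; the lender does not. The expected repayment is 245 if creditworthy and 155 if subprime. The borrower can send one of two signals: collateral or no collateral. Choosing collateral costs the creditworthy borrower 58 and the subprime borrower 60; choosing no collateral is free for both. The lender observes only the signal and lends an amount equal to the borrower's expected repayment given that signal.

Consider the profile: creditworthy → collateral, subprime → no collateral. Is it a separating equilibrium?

No

Under separation the lender infers type exactly: collateral → creditworthy (pays 245), no collateral → subprime (pays 155).
Creditworthy: collateral gives 245 − 58 = 187; no collateral gives 155 − 0 = 155. No deviation. ✓
Subprime: no collateral gives 155 − 0 = 155; collateral gives 245 − 60 = 185. Would deviate. ✗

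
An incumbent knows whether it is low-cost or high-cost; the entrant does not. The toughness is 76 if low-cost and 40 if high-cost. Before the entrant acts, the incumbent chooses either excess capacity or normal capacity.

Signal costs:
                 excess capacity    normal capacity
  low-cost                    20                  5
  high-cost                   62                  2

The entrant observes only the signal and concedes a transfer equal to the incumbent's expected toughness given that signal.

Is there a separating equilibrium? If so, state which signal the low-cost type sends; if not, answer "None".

Try low-cost → excess capacity, high-cost → normal capacity:
  If types separate, excess capacity earns payment 76 and normal capacity earns 40.
  Low-cost: excess capacity gives 76 − 20 = 56; normal capacity gives 40 − 5 = 35. No deviation. ✓
  High-cost: normal capacity gives 40 − 2 = 38; excess capacity gives 76 − 62 = 14. No deviation. ✓
Both hold — the low-cost type sends excess capacity.

excess capacity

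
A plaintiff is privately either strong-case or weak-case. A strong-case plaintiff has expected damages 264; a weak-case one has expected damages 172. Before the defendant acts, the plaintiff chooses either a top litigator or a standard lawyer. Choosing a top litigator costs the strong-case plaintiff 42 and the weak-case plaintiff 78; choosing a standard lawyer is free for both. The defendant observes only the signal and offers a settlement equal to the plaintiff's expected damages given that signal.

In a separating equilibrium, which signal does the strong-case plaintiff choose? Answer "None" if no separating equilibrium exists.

None

Try strong-case → top litigator, weak-case → standard lawyer:
  If types separate, top litigator earns payment 264 and standard lawyer earns 172.
  Strong-case: top litigator gives 264 − 42 = 222; standard lawyer gives 172 − 0 = 172. No deviation. ✓
  Weak-case: standard lawyer gives 172 − 0 = 172; top litigator gives 264 − 78 = 186. Would deviate. ✗
Try strong-case → standard lawyer, weak-case → top litigator:
  If types separate, standard lawyer earns payment 264 and top litigator earns 172.
  Strong-case: standard lawyer gives 264 − 0 = 264; top litigator gives 172 − 42 = 130. No deviation. ✓
  Weak-case: top litigator gives 172 − 78 = 94; standard lawyer gives 264 − 0 = 264. Would deviate. ✗
Neither assignment is incentive-compatible.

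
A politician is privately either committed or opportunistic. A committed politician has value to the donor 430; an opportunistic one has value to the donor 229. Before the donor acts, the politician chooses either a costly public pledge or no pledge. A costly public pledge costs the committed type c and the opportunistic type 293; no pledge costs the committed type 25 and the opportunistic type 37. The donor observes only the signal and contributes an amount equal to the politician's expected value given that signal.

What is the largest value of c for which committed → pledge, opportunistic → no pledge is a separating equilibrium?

226

Under separation: pledge → committed (pays 430); no pledge → opportunistic (pays 229).
Opportunistic: 229 − 37 = 192 ≥ 430 − 293 = 137. Holds regardless of c. ✓
Committed: 430 − c ≥ 229 − 25, so c ≤ 430 − 204 = 226.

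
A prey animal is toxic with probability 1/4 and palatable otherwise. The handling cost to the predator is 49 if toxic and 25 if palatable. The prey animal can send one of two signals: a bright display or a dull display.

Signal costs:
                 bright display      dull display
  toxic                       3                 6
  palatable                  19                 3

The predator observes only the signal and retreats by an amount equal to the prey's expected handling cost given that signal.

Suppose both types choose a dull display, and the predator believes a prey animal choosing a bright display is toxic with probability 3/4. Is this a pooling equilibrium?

At the pooled signal (dull display) the predator holds the prior 1/4 and pays 1/4·49 + 3/4·25 = 31. Off-path (bright display) belief 3/4 gives 3/4·49 + 1/4·25 = 43.
Toxic: dull display gives 31 − 6 = 25; bright display gives 43 − 3 = 40. Deviates. ✗
Palatable: dull display gives 31 − 3 = 28; bright display gives 43 − 19 = 24. Stays. ✓

No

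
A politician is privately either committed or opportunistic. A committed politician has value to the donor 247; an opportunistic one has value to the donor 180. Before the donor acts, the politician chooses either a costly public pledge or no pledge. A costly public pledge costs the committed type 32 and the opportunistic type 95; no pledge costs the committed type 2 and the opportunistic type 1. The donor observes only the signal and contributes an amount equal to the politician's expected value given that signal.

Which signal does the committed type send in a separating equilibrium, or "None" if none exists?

Try committed → pledge, opportunistic → no pledge:
  Under separation the donor infers type exactly: pledge → committed (pays 247), no pledge → opportunistic (pays 180).
  Committed: pledge gives 247 − 32 = 215; no pledge gives 180 − 2 = 178. No deviation. ✓
  Opportunistic: no pledge gives 180 − 1 = 179; pledge gives 247 − 95 = 152. No deviation. ✓
Both hold — the committed type sends pledge.

pledge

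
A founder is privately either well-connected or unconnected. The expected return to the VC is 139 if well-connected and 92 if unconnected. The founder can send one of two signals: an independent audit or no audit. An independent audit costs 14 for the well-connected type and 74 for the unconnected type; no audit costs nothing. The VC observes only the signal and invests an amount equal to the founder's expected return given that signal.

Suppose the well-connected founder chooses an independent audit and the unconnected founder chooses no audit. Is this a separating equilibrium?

If types separate, audit earns payment 139 and no audit earns 92.
Well-connected: audit gives 139 − 14 = 125; no audit gives 92 − 0 = 92. No deviation. ✓
Unconnected: no audit gives 92 − 0 = 92; audit gives 139 − 74 = 65. No deviation. ✓
Both incentive constraints hold.

Yes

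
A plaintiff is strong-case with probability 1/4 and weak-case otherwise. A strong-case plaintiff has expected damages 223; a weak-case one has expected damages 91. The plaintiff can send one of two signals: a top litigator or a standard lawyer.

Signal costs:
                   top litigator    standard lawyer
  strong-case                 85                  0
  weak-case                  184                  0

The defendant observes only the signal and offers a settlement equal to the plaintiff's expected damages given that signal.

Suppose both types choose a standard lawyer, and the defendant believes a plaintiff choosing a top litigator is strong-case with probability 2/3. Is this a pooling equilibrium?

At the pooled signal (standard lawyer) the defendant holds the prior 1/4 and pays 1/4·223 + 3/4·91 = 124. Off-path (top litigator) belief 2/3 gives 2/3·223 + 1/3·91 = 179.
Strong-case: standard lawyer gives 124 − 0 = 124; top litigator gives 179 − 85 = 94. Stays. ✓
Weak-case: standard lawyer gives 124 − 0 = 124; top litigator gives 179 − 184 = -5. Stays. ✓

Yes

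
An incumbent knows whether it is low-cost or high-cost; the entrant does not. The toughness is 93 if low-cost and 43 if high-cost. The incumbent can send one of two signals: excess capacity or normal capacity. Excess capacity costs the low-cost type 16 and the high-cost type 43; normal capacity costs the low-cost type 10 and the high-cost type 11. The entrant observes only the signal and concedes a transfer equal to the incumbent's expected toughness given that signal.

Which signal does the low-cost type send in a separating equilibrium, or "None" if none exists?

None

Try low-cost → excess capacity, high-cost → normal capacity:
  Under separation the entrant infers type exactly: excess capacity → low-cost (pays 93), normal capacity → high-cost (pays 43).
  Low-cost: excess capacity gives 93 − 16 = 77; normal capacity gives 43 − 10 = 33. No deviation. ✓
  High-cost: normal capacity gives 43 − 11 = 32; excess capacity gives 93 − 43 = 50. Would deviate. ✗
Try low-cost → normal capacity, high-cost → excess capacity:
  Under separation the entrant infers type exactly: normal capacity → low-cost (pays 93), excess capacity → high-cost (pays 43).
  Low-cost: normal capacity gives 93 − 10 = 83; excess capacity gives 43 − 16 = 27. No deviation. ✓
  High-cost: excess capacity gives 43 − 43 = 0; normal capacity gives 93 − 11 = 82. Would deviate. ✗
Neither assignment is incentive-compatible.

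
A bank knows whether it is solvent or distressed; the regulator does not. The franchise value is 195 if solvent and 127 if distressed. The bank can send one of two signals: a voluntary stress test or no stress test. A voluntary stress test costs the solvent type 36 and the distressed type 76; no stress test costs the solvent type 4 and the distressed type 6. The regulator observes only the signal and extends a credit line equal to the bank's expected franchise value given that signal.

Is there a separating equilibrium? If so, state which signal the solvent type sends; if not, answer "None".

Try solvent → stress test, distressed → no stress test:
  Under separation the regulator infers type exactly: stress test → solvent (pays 195), no stress test → distressed (pays 127).
  Solvent: stress test gives 195 − 36 = 159; no stress test gives 127 − 4 = 123. No deviation. ✓
  Distressed: no stress test gives 127 − 6 = 121; stress test gives 195 − 76 = 119. No deviation. ✓
Both hold — the solvent type sends stress test.

stress test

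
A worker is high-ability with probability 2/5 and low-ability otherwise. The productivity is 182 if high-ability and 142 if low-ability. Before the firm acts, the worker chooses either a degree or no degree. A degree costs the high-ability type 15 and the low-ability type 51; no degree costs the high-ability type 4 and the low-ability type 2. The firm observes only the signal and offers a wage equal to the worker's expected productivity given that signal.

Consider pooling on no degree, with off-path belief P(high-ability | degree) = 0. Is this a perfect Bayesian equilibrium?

Yes

On the equilibrium path (no degree) the firm holds the prior 2/5 and pays 2/5·182 + 3/5·142 = 158. Off-path (degree) belief 0 gives 0·182 + 1·142 = 142.
High-ability: no degree gives 158 − 4 = 154; degree gives 142 − 15 = 127. Stays. ✓
Low-ability: no degree gives 158 − 2 = 156; degree gives 142 − 51 = 91. Stays. ✓
Beliefs are Bayes-consistent on-path and both types best-respond.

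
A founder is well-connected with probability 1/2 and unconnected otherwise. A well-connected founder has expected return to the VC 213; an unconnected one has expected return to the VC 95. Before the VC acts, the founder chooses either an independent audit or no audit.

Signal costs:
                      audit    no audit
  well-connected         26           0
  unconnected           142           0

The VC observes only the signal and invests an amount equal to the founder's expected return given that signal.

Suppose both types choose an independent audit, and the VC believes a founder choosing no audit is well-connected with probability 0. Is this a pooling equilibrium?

No

At the pooled signal (audit) the VC holds the prior 1/2 and pays 1/2·213 + 1/2·95 = 154. Off-path (no audit) belief 0 gives 0·213 + 1·95 = 95.
Well-connected: audit gives 154 − 26 = 128; no audit gives 95 − 0 = 95. Stays. ✓
Unconnected: audit gives 154 − 142 = 12; no audit gives 95 − 0 = 95. Deviates. ✗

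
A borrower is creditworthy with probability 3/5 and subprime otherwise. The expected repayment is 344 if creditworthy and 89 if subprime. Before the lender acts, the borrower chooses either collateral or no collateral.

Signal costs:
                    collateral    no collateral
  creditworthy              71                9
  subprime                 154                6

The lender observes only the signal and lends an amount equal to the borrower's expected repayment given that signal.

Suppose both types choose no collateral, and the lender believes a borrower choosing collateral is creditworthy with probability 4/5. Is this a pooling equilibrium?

On the equilibrium path (no collateral) the lender holds the prior 3/5 and pays 3/5·344 + 2/5·89 = 242. Off-path (collateral) belief 4/5 gives 4/5·344 + 1/5·89 = 293.
Creditworthy: no collateral gives 242 − 9 = 233; collateral gives 293 − 71 = 222. Stays. ✓
Subprime: no collateral gives 242 − 6 = 236; collateral gives 293 − 154 = 139. Stays. ✓
Beliefs are Bayes-consistent on-path and both types best-respond.

Yes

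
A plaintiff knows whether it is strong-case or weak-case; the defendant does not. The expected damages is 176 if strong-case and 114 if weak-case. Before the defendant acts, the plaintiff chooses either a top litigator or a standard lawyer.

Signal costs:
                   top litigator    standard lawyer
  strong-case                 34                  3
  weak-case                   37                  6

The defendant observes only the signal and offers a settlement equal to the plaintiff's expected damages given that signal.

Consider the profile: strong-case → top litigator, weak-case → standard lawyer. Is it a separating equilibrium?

No

Under separation the defendant infers type exactly: top litigator → strong-case (pays 176), standard lawyer → weak-case (pays 114).
Strong-case: top litigator gives 176 − 34 = 142; standard lawyer gives 114 − 3 = 111. No deviation. ✓
Weak-case: standard lawyer gives 114 − 6 = 108; top litigator gives 176 − 37 = 139. Would deviate. ✗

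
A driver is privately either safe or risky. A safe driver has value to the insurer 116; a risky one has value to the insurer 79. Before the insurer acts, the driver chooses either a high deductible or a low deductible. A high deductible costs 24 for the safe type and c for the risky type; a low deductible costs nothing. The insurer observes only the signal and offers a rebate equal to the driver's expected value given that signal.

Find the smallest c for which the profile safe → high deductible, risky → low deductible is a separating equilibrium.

Under separation: high deductible → safe (pays 116); low deductible → risky (pays 79).
Safe: 116 − 24 = 92 ≥ 79 − 0 = 79. Holds regardless of c. ✓
Risky: 79 − 0 ≥ 116 − c, so c ≥ 116 − 79 = 37.

37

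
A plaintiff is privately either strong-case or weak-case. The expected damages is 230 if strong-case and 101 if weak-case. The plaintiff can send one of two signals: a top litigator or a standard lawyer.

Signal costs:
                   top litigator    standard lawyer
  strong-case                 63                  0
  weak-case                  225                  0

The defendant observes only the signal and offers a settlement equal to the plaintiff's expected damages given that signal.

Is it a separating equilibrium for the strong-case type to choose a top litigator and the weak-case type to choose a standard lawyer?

If types separate, top litigator earns payment 230 and standard lawyer earns 101.
Strong-case: top litigator gives 230 − 63 = 167; standard lawyer gives 101 − 0 = 101. No deviation. ✓
Weak-case: standard lawyer gives 101 − 0 = 101; top litigator gives 230 − 225 = 5. No deviation. ✓
Both incentive constraints hold.

Yes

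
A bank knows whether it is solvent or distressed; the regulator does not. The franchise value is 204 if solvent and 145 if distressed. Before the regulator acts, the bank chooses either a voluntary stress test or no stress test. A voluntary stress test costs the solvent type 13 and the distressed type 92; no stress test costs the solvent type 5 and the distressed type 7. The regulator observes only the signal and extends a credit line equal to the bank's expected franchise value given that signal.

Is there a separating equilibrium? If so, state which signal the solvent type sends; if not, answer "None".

stress test

Try solvent → stress test, distressed → no stress test:
  Under separation the regulator infers type exactly: stress test → solvent (pays 204), no stress test → distressed (pays 145).
  Solvent: stress test gives 204 − 13 = 191; no stress test gives 145 − 5 = 140. No deviation. ✓
  Distressed: no stress test gives 145 − 7 = 138; stress test gives 204 − 92 = 112. No deviation. ✓
Both hold — the solvent type sends stress test.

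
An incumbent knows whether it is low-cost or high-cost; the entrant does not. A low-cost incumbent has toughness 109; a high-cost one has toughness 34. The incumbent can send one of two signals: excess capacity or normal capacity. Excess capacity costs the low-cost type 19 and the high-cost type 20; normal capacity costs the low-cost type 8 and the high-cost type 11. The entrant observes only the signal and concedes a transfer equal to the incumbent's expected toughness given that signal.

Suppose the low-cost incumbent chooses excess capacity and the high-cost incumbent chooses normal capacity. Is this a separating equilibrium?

Under separation the entrant infers type exactly: excess capacity → low-cost (pays 109), normal capacity → high-cost (pays 34).
Low-cost: excess capacity gives 109 − 19 = 90; normal capacity gives 34 − 8 = 26. No deviation. ✓
High-cost: normal capacity gives 34 − 11 = 23; excess capacity gives 109 − 20 = 89. Would deviate. ✗

No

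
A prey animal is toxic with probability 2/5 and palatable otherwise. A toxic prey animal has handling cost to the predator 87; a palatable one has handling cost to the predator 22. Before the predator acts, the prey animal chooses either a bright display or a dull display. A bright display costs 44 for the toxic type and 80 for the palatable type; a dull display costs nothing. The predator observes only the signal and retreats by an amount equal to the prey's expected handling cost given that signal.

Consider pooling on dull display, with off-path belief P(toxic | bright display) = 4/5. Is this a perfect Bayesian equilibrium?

Yes

On the equilibrium path (dull display) the predator holds the prior 2/5 and pays 2/5·87 + 3/5·22 = 48. Off-path (bright display) belief 4/5 gives 4/5·87 + 1/5·22 = 74.
Toxic: dull display gives 48 − 0 = 48; bright display gives 74 − 44 = 30. Stays. ✓
Palatable: dull display gives 48 − 0 = 48; bright display gives 74 − 80 = -6. Stays. ✓
Beliefs are Bayes-consistent on-path and both types best-respond.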